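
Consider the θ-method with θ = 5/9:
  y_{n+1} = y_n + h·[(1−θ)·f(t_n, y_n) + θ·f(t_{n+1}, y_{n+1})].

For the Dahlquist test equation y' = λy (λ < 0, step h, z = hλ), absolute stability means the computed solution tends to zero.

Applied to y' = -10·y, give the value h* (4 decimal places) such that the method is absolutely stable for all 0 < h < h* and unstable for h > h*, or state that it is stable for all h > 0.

With y'=λy (z=hλ):
  y_{n+1} = y_n + z·[4/9·y_n + 5/9·y_{n+1}] ⇒ (1 − 5/9z)y_{n+1} = (1 + 4/9z)y_n
  Hence R(z) = (1 + 4/9z)/(1 − 5/9z).

Solve |R(x)|<1 on ℝ⁻.
x=-0.34: |R|=0.7140
x=-2: |R|=0.0526
x=-10: |R|=0.5254
x=-100: |R|=0.7682
θ=5/9≥1/2 ⇒ |1+4/9x|<|1−5/9x| ∀x<0 ⇒ stable on all of ℝ⁻.

unbounded; (−∞, 0). Any h>0 works for λ=-10.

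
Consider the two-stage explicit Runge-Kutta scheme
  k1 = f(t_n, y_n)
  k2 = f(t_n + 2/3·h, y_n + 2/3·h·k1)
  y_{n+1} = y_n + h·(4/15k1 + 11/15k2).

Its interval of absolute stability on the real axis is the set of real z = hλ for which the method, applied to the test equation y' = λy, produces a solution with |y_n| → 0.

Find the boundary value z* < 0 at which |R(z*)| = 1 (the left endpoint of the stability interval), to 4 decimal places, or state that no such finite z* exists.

With y'=λy (z=hλ):
  k1=λy_n ⇒ h·k1=z·y_n;  k2=λ(1+2/3z)y_n ⇒ h·k2=z(1+2/3z)y_n
  y_{n+1}/y_n = 1 + 4/15z + 11/15z(1+2/3z) = 1 + z + 22/45z²
  so R(z) = 1 + z + 22/45z².

Need |R(x)|<1, x<0.
x=-1.09: |R|=0.4908
R=1: x+22/45x²=0 ⇒ x=−45/22=-2.0455; min R=1−1/(4·22/45)=0.4886>−1
Confirm numerically:
  x=-1.450: |R|=0.57789 <1
  x=-1.340: |R|=0.53785 <1
  x=-1.228: |R|=0.50924 <1
  x=-1.221: |R|=0.50786 <1
  x=-2.508: |R|=1.56714 >1
  x=-2.434: |R|=1.46235 >1
  x=-2.342: |R|=1.33954 >1
Interval (-2.0455, 0).

left endpoint -2.0455.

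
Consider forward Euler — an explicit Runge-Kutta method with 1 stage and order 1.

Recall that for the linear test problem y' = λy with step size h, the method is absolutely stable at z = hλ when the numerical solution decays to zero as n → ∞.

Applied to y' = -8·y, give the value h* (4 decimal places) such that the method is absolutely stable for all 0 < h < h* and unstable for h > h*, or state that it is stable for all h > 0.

Test eqn y'=λy, z=hλ:
  order 1, 1-stage ⇒ R(z)=1+z
  (e.g. R(-1.74)=-0.74000, |R|=0.74000)

Boundary: |R(x)|=1, x<0.
x=-1.74: |R|=0.7400
|R(-2.21)|=1.2100 |R(-1.65)|=0.6500 |R(-0.73)|=0.2700
Bisect:
  x_lo=-2.3461 |R|=1.3461  x_hi=-0.2171 |R|=0.7829
  mid=-1.28159 |R|=0.28159 →hi
  mid=-1.81383 |R|=0.81383 →hi
  mid=-2.07996 |R|=1.07996 →lo
  mid=-1.94689 |R|=0.94689 →hi
  mid=-2.01343 |R|=1.01343 →lo
  mid=-1.98016 |R|=0.98016 →hi
  mid=-1.99679 |R|=0.99679 →hi
  mid=-2.00511 |R|=1.00511 →lo
  mid=-2.00095 |R|=1.00095 →lo
  ...
  [-2.00004,-1.99991] ⇒ x*=-2.0000
So |R|<1 on (-2.0000, 0).

(-2.0000,0); λ=-8 ⇒ h* = 0.2500.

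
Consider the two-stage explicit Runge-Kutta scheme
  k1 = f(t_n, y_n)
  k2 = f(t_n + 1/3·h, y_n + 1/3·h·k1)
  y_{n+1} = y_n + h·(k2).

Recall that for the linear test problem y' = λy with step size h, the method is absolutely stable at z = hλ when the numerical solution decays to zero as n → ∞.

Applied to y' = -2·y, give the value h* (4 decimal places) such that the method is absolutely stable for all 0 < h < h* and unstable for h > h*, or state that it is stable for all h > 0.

(-3.0000,0); λ=-2 ⇒ h* = (3)/2 = 1.5000.

On y'=λy, z=hλ:
  k1=λy_n ⇒ h·k1=z·y_n;  k2=λ(1+1/3z)y_n ⇒ h·k2=z(1+1/3z)y_n
  y_{n+1}/y_n = 1 + z(1+1/3z) = 1 + z + 1/3z²
  so R(z) = 1 + z + 1/3z².

Find x<0 with |R(x)|<1.
x=-1.46: |R|=0.2505
R=1: x+1/3x²=0 ⇒ x=−3=-3.0000; min R=1−1/(4·1/3)=0.2500>−1
Confirm numerically:
  x=-2.474: |R|=0.56623 <1
  x=-2.227: |R|=0.42618 <1
  x=-1.456: |R|=0.25065 <1
  x=-1.386: |R|=0.25433 <1
  x=-3.573: |R|=1.68244 >1
  x=-3.341: |R|=1.37976 >1
Stable set (-3.0000, 0).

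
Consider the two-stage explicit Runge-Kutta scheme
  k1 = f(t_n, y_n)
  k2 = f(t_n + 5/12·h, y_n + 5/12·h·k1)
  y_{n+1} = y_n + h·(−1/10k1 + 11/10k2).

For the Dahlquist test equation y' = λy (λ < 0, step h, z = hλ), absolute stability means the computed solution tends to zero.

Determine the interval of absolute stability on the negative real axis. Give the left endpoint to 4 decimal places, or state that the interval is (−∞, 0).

On y'=λy, z=hλ:
  k1=λy_n ⇒ h·k1=z·y_n;  k2=λ(1+5/12z)y_n ⇒ h·k2=z(1+5/12z)y_n
  y_{n+1}/y_n = 1 − 1/10z + 11/10z(1+5/12z) = 1 + z + 11/24z²
  so R(z) = 1 + z + 11/24z².

Solve |R(x)|<1 on ℝ⁻.
x=-0.86: |R|=0.4790
R=1: x+11/24x²=0 ⇒ x=−24/11=-2.1818; min R=1−1/(4·11/24)=0.4545>−1
Confirm numerically:
  x=-2.132: |R|=0.95132 <1
  x=-1.893: |R|=0.74941 <1
  x=-1.536: |R|=0.54534 <1
  x=-1.084: |R|=0.45457 <1
  x=-2.694: |R|=1.63242 >1
  x=-2.603: |R|=1.50249 >1
  x=-2.456: |R|=1.30864 >1
Interval (-2.1818, 0).

z∈(-2.1818,0).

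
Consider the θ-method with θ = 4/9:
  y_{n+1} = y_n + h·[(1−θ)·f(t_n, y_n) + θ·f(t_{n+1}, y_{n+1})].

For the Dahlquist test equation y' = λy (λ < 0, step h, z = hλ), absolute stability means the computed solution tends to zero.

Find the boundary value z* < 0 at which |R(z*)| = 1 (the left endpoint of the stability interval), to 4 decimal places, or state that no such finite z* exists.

z* = -18.0000.

On y'=λy, z=hλ:
  y_{n+1} = y_n + z·[5/9·y_n + 4/9·y_{n+1}] ⇒ (1 − 4/9z)y_{n+1} = (1 + 5/9z)y_n
  R(z) = (1 + 5/9z)/(1 − 4/9z).

Find x<0 with |R(x)|<1.
x=-0.41: |R|=0.6532
R=−1: 1+5/9x = −1+4/9x ⇒ -1/9x=2 ⇒ x=2/(-1/9)=-18.0000
Confirm numerically:
  x=-13.304: |R|=0.92452 <1
  x=-10.490: |R|=0.85263 <1
  x=-8.242: |R|=0.76749 <1
  x=-18.294: |R|=1.00358 >1
  x=-18.106: |R|=1.00130 >1
So |R|<1 on (-18.0000, 0).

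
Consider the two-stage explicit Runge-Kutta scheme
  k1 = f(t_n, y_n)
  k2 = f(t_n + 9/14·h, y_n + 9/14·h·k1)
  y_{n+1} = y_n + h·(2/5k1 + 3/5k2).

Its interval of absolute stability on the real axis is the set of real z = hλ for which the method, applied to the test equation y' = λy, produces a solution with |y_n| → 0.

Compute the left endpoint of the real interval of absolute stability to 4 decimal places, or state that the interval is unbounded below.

On y'=λy, z=hλ:
  k1=λy_n ⇒ h·k1=z·y_n;  k2=λ(1+9/14z)y_n ⇒ h·k2=z(1+9/14z)y_n
  y_{n+1}/y_n = 1 + 2/5z + 3/5z(1+9/14z) = 1 + z + 27/70z²
  ⇒ R(z) = 1 + z + 27/70z².

Solve |R(x)|<1 on ℝ⁻.
x=-1.38: |R|=0.3546
R=1: x+27/70x²=0 ⇒ x=−70/27=-2.5926; min R=1−1/(4·27/70)=0.3519>−1
Confirm numerically:
  x=-2.304: |R|=0.74353 <1
  x=-1.638: |R|=0.39689 <1
  x=-1.386: |R|=0.35496 <1
  x=-3.160: |R|=1.69159 >1
  x=-3.054: |R|=1.54352 >1
  x=-2.614: |R|=1.02158 >1
Interval (-2.5926, 0).

z* = -2.5926.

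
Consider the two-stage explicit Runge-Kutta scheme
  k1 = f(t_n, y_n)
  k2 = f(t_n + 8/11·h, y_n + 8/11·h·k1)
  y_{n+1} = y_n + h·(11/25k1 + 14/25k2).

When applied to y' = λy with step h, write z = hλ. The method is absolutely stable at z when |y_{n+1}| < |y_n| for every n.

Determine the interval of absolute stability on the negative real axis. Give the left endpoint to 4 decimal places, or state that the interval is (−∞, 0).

Set f=λy, z=hλ:
  k1=λy_n ⇒ h·k1=z·y_n;  k2=λ(1+8/11z)y_n ⇒ h·k2=z(1+8/11z)y_n
  y_{n+1}/y_n = 1 + 11/25z + 14/25z(1+8/11z) = 1 + z + 112/275z²
  so R(z) = 1 + z + 112/275z².

Need |R(x)|<1, x<0.
x=-0.6: |R|=0.5466
R=1: x+112/275x²=0 ⇒ x=−275/112=-2.4554; min R=1−1/(4·112/275)=0.3862>−1
Confirm numerically:
  x=-1.860: |R|=0.54900 <1
  x=-1.737: |R|=0.49181 <1
  x=-1.316: |R|=0.38934 <1
  x=-2.910: |R|=1.53883 >1
  x=-2.734: |R|=1.31026 >1
  x=-2.615: |R|=1.17002 >1
So |R|<1 on (-2.4554, 0).

(-2.4554, 0).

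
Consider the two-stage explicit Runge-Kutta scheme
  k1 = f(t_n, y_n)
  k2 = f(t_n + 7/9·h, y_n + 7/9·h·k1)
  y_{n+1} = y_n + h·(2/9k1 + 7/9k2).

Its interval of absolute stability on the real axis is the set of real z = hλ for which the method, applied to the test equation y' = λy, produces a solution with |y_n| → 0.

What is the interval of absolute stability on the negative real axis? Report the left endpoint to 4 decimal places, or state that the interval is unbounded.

z∈(-1.6531,0).

Test eqn y'=λy, z=hλ:
  k1=λy_n ⇒ h·k1=z·y_n;  k2=λ(1+7/9z)y_n ⇒ h·k2=z(1+7/9z)y_n
  y_{n+1}/y_n = 1 + 2/9z + 7/9z(1+7/9z) = 1 + z + 49/81z²
  R(z) = 1 + z + 49/81z².

Boundary: |R(x)|=1, x<0.
x=-1.66: |R|=1.0070
R=1: x+49/81x²=0 ⇒ x=−81/49=-1.6531; min R=1−1/(4·49/81)=0.5867>−1
Confirm numerically:
  x=-1.512: |R|=0.87098 <1
  x=-1.365: |R|=0.76214 <1
  x=-1.073: |R|=0.62348 <1
  x=-0.696: |R|=0.59704 <1
  x=-2.159: |R|=1.66079 >1
  x=-1.794: |R|=1.15296 >1
So |R|<1 on (-1.6531, 0).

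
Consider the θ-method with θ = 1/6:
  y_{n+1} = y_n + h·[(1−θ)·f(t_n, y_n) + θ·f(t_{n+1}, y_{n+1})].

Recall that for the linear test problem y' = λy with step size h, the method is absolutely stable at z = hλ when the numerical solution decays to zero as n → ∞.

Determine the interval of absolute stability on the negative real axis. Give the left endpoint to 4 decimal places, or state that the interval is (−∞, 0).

(-3.0000, 0).

On y'=λy, z=hλ:
  y_{n+1} = y_n + z·[5/6·y_n + 1/6·y_{n+1}] ⇒ (1 − 1/6z)y_{n+1} = (1 + 5/6z)y_n
  R(z) = (1 + 5/6z)/(1 − 1/6z).

Solve |R(x)|<1 on ℝ⁻.
x=-1.47: |R|=0.1807
R=−1: 1+5/6x = −1+1/6x ⇒ -2/3x=2 ⇒ x=2/(-2/3)=-3.0000
Confirm numerically:
  x=-2.233: |R|=0.62735 <1
  x=-1.783: |R|=0.37453 <1
  x=-1.485: |R|=0.19038 <1
  x=-3.515: |R|=1.21650 >1
  x=-3.439: |R|=1.18604 >1
  x=-3.024: |R|=1.01064 >1
Stable set (-3.0000, 0).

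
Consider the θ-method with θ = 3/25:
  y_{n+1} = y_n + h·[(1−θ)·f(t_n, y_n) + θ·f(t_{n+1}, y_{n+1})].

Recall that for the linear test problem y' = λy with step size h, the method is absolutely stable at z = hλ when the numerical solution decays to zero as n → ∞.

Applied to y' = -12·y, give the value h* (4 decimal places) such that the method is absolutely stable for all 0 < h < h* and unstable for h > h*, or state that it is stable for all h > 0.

(-2.6316,0); λ=-12 ⇒ h* = (50/19)/12 = 0.2193.

With y'=λy (z=hλ):
  y_{n+1} = y_n + z·[22/25·y_n + 3/25·y_{n+1}] ⇒ (1 − 3/25z)y_{n+1} = (1 + 22/25z)y_n
  R(z) = (1 + 22/25z)/(1 − 3/25z).

Find x<0 with |R(x)|<1.
x=-0.38: |R|=0.6366
R=−1: 1+22/25x = −1+3/25x ⇒ -19/25x=2 ⇒ x=2/(-19/25)=-2.6316
Confirm numerically:
  x=-2.241: |R|=0.76607 <1
  x=-1.904: |R|=0.54988 <1
  x=-1.641: |R|=0.37102 <1
  x=-3.109: |R|=1.26425 >1
  x=-2.864: |R|=1.13146 >1
  x=-2.814: |R|=1.10364 >1
So |R|<1 on (-2.6316, 0).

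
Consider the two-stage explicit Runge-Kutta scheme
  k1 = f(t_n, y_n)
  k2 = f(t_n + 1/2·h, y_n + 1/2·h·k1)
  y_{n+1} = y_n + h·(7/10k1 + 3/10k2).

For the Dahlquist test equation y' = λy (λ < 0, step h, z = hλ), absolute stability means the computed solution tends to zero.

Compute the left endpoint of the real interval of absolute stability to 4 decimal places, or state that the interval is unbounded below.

z* = -6.6667.

Test eqn y'=λy, z=hλ:
  k1=λy_n ⇒ h·k1=z·y_n;  k2=λ(1+1/2z)y_n ⇒ h·k2=z(1+1/2z)y_n
  y_{n+1}/y_n = 1 + 7/10z + 3/10z(1+1/2z) = 1 + z + 3/20z²
  Hence R(z) = 1 + z + 3/20z².

Solve |R(x)|<1 on ℝ⁻.
x=-0.51: |R|=0.5290
R=1: x+3/20x²=0 ⇒ x=−20/3=-6.6667; min R=1−1/(4·3/20)=-0.6667>−1
Confirm numerically:
  x=-5.131: |R|=0.18193 <1
  x=-3.635: |R|=0.65302 <1
  x=-3.625: |R|=0.65391 <1
  x=-2.694: |R|=0.60535 <1
  x=-7.116: |R|=1.47962 >1
  x=-6.901: |R|=1.24257 >1
  x=-6.775: |R|=1.11009 >1
Stable set (-6.6667, 0).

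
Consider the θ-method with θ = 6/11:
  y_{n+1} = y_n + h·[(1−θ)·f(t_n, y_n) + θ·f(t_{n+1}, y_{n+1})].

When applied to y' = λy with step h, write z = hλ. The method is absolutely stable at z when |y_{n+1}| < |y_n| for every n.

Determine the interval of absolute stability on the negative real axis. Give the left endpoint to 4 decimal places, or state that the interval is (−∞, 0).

interval (−∞, 0).

With y'=λy (z=hλ):
  y_{n+1} = y_n + z·[5/11·y_n + 6/11·y_{n+1}] ⇒ (1 − 6/11z)y_{n+1} = (1 + 5/11z)y_n
  Hence R(z) = (1 + 5/11z)/(1 − 6/11z).

Solve |R(x)|<1 on ℝ⁻.
x=-0.6: |R|=0.5479
x=-2: |R|=0.0435
x=-10: |R|=0.5493
x=-100: |R|=0.8003
θ=6/11≥1/2 ⇒ |1+5/11x|<|1−6/11x| ∀x<0 ⇒ stable on all of ℝ⁻.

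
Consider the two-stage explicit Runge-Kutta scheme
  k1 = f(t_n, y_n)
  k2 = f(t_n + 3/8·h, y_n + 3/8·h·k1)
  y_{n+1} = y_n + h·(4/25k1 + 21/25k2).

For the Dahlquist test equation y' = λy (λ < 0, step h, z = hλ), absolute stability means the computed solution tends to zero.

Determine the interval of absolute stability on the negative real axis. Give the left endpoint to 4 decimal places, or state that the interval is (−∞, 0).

z∈(-3.1746,0).

Test eqn y'=λy, z=hλ:
  k1=λy_n ⇒ h·k1=z·y_n;  k2=λ(1+3/8z)y_n ⇒ h·k2=z(1+3/8z)y_n
  y_{n+1}/y_n = 1 + 4/25z + 21/25z(1+3/8z) = 1 + z + 63/200z²
  so R(z) = 1 + z + 63/200z².

Boundary: |R(x)|=1, x<0.
x=-1.44: |R|=0.2132
R=1: x+63/200x²=0 ⇒ x=−200/63=-3.1746; min R=1−1/(4·63/200)=0.2063>−1
Confirm numerically:
  x=-2.579: |R|=0.51614 <1
  x=-2.364: |R|=0.39638 <1
  x=-2.287: |R|=0.36057 <1
  x=-1.659: |R|=0.20797 <1
  x=-3.502: |R|=1.36116 >1
  x=-3.445: |R|=1.29343 >1
So |R|<1 on (-3.1746, 0).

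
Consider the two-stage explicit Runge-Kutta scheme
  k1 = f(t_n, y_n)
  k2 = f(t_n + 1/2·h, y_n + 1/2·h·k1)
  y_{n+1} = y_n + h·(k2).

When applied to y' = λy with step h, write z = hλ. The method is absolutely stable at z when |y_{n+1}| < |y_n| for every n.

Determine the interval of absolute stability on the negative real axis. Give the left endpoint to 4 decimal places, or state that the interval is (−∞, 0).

(-2.0000, 0).

Test eqn y'=λy, z=hλ:
  k1=λy_n ⇒ h·k1=z·y_n;  k2=λ(1+1/2z)y_n ⇒ h·k2=z(1+1/2z)y_n
  y_{n+1}/y_n = 1 + z(1+1/2z) = 1 + z + 1/2z²
  ⇒ R(z) = 1 + z + 1/2z².

Need |R(x)|<1, x<0.
x=-0.81: |R|=0.5181
R=1: x+1/2x²=0 ⇒ x=−2=-2.0000; min R=1−1/(4·1/2)=0.5000>−1
Confirm numerically:
  x=-1.601: |R|=0.68060 <1
  x=-1.485: |R|=0.61761 <1
  x=-0.900: |R|=0.50500 <1
  x=-2.514: |R|=1.64610 >1
  x=-2.379: |R|=1.45082 >1
  x=-2.151: |R|=1.16240 >1
Stable set (-2.0000, 0).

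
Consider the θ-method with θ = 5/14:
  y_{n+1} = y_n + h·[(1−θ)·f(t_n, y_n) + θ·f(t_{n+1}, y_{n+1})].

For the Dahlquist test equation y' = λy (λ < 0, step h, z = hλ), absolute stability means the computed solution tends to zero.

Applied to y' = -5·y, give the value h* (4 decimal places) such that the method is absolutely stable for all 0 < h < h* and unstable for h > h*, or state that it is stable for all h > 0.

Set f=λy, z=hλ:
  y_{n+1} = y_n + z·[9/14·y_n + 5/14·y_{n+1}] ⇒ (1 − 5/14z)y_{n+1} = (1 + 9/14z)y_n
  R(z) = (1 + 9/14z)/(1 − 5/14z).

Solve |R(x)|<1 on ℝ⁻.
x=-1.06: |R|=0.2311
R=−1: 1+9/14x = −1+5/14x ⇒ -2/7x=2 ⇒ x=2/(-2/7)=-7.0000
Confirm numerically:
  x=-6.788: |R|=0.98231 <1
  x=-3.489: |R|=0.55338 <1
  x=-3.048: |R|=0.45937 <1
  x=-7.501: |R|=1.03891 >1
  x=-7.464: |R|=1.03617 >1
  x=-7.138: |R|=1.01111 >1
Interval (-7.0000, 0).

(-7.0000,0); λ=-5 ⇒ h* = (7)/5 = 1.4000.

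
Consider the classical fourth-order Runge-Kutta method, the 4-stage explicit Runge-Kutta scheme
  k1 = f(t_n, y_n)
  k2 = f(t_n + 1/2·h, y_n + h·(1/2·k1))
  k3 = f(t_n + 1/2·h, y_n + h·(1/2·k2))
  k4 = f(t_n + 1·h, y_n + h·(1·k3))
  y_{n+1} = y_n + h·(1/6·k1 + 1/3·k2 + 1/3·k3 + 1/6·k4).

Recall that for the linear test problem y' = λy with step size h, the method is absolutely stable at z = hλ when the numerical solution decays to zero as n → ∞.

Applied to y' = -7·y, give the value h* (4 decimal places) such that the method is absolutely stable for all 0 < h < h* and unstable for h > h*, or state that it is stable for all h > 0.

(-2.7853,0); λ=-7 ⇒ h* = 0.3979.

Test eqn y'=λy, z=hλ:
  order 4, 4-stage ⇒ R(z)=1+z+z^2/2+z^3/6+z^4/24
  (e.g. R(-0.96)=0.38873, |R|=0.38873)

Solve |R(x)|<1 on ℝ⁻.
x=-0.96: |R|=0.3887
|R(-2.9)|=1.1872 |R(-1.77)|=0.2812 |R(-1.21)|=0.3161
Bisect:
  x_lo=-3.6416 |R|=3.2679  x_hi=-0.2618 |R|=0.7697
  mid=-1.95170 |R|=0.31838 →hi
  mid=-2.79666 |R|=1.01727 →lo
  mid=-2.37418 |R|=0.53761 →hi
  mid=-2.58542 |R|=0.73817 →hi
  mid=-2.69104 |R|=0.86695 →hi
  mid=-2.74385 |R|=0.93929 →hi
  mid=-2.77026 |R|=0.97756 →hi
  ...
  [-2.78531,-2.78511] ⇒ x*=-2.7853
So |R|<1 on (-2.7853, 0).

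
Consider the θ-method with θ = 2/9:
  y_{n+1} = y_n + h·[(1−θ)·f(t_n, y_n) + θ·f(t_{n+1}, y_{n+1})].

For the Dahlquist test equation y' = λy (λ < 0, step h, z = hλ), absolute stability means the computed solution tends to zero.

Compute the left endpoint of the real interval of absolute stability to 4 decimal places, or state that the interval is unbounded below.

left endpoint -3.6000.

With y'=λy (z=hλ):
  y_{n+1} = y_n + z·[7/9·y_n + 2/9·y_{n+1}] ⇒ (1 − 2/9z)y_{n+1} = (1 + 7/9z)y_n
  so R(z) = (1 + 7/9z)/(1 − 2/9z).

Solve |R(x)|<1 on ℝ⁻.
x=-1.39: |R|=0.0620
R=−1: 1+7/9x = −1+2/9x ⇒ -5/9x=2 ⇒ x=2/(-5/9)=-3.6000
Confirm numerically:
  x=-3.370: |R|=0.92694 <1
  x=-2.944: |R|=0.77969 <1
  x=-2.926: |R|=0.77309 <1
  x=-1.480: |R|=0.11371 <1
  x=-4.196: |R|=1.17134 >1
  x=-4.106: |R|=1.14699 >1
  x=-3.967: |R|=1.10836 >1
Stable set (-3.6000, 0).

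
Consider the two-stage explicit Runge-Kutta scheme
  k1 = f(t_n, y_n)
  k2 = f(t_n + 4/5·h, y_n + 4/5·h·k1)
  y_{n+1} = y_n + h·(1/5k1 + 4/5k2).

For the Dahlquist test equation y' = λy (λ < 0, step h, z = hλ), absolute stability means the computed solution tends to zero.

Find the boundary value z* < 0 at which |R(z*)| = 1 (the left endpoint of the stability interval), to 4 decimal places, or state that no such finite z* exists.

Test eqn y'=λy, z=hλ:
  k1=λy_n ⇒ h·k1=z·y_n;  k2=λ(1+4/5z)y_n ⇒ h·k2=z(1+4/5z)y_n
  y_{n+1}/y_n = 1 + 1/5z + 4/5z(1+4/5z) = 1 + z + 16/25z²
  ⇒ R(z) = 1 + z + 16/25z².

Find x<0 with |R(x)|<1.
x=-1.78: |R|=1.2478
R=1: x+16/25x²=0 ⇒ x=−25/16=-1.5625; min R=1−1/(4·16/25)=0.6094>−1
Confirm numerically:
  x=-1.530: |R|=0.96818 <1
  x=-1.332: |R|=0.80350 <1
  x=-1.239: |R|=0.74348 <1
  x=-1.019: |R|=0.64555 <1
  x=-1.992: |R|=1.54756 >1
  x=-1.857: |R|=1.35001 >1
So |R|<1 on (-1.5625, 0).

left endpoint -1.5625.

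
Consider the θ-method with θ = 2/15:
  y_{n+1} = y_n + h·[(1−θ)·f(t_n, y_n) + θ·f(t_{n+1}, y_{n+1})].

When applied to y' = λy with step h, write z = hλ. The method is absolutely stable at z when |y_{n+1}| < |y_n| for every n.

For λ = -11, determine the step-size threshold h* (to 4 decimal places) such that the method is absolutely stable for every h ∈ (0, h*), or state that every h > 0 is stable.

Test eqn y'=λy, z=hλ:
  y_{n+1} = y_n + z·[13/15·y_n + 2/15·y_{n+1}] ⇒ (1 − 2/15z)y_{n+1} = (1 + 13/15z)y_n
  so R(z) = (1 + 13/15z)/(1 − 2/15z).

Solve |R(x)|<1 on ℝ⁻.
x=-0.67: |R|=0.3849
R=−1: 1+13/15x = −1+2/15x ⇒ -11/15x=2 ⇒ x=2/(-11/15)=-2.7273
Confirm numerically:
  x=-2.315: |R|=0.76898 <1
  x=-2.039: |R|=0.60316 <1
  x=-1.586: |R|=0.30916 <1
  x=-3.280: |R|=1.28200 >1
  x=-3.064: |R|=1.17531 >1
Interval (-2.7273, 0).

(-2.7273,0); λ=-11 ⇒ h* = (30/11)/11 = 0.2479.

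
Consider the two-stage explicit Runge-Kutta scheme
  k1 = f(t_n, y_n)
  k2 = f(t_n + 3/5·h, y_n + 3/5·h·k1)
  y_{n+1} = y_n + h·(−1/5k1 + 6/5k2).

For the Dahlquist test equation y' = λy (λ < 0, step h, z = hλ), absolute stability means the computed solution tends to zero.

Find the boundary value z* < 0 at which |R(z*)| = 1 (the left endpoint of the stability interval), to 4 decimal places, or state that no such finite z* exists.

On y'=λy, z=hλ:
  k1=λy_n ⇒ h·k1=z·y_n;  k2=λ(1+3/5z)y_n ⇒ h·k2=z(1+3/5z)y_n
  y_{n+1}/y_n = 1 − 1/5z + 6/5z(1+3/5z) = 1 + z + 18/25z²
  ⇒ R(z) = 1 + z + 18/25z².

Boundary: |R(x)|=1, x<0.
x=-0.98: |R|=0.7115
R=1: x+18/25x²=0 ⇒ x=−25/18=-1.3889; min R=1−1/(4·18/25)=0.6528>−1
Confirm numerically:
  x=-1.168: |R|=0.81424 <1
  x=-1.146: |R|=0.79959 <1
  x=-0.875: |R|=0.67625 <1
  x=-0.597: |R|=0.65961 <1
  x=-1.658: |R|=1.32125 >1
  x=-1.553: |R|=1.18350 >1
  x=-1.453: |R|=1.06707 >1
So |R|<1 on (-1.3889, 0).

z* = -1.3889.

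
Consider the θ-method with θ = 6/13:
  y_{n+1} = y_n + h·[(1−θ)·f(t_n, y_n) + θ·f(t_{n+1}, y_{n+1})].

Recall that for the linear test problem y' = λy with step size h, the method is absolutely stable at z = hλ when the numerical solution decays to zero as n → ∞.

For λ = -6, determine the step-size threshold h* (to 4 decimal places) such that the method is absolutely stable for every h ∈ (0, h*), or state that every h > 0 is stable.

(-26.0000,0); λ=-6 ⇒ h* = (26)/6 = 4.3333.

With y'=λy (z=hλ):
  y_{n+1} = y_n + z·[7/13·y_n + 6/13·y_{n+1}] ⇒ (1 − 6/13z)y_{n+1} = (1 + 7/13z)y_n
  so R(z) = (1 + 7/13z)/(1 − 6/13z).

Need |R(x)|<1, x<0.
x=-1.26: |R|=0.2033
R=−1: 1+7/13x = −1+6/13x ⇒ -1/13x=2 ⇒ x=2/(-1/13)=-26.0000
Confirm numerically:
  x=-25.757: |R|=0.99855 <1
  x=-23.361: |R|=0.98277 <1
  x=-15.535: |R|=0.90147 <1
  x=-26.196: |R|=1.00115 >1
  x=-26.135: |R|=1.00080 >1
  x=-26.069: |R|=1.00041 >1
Interval (-26.0000, 0).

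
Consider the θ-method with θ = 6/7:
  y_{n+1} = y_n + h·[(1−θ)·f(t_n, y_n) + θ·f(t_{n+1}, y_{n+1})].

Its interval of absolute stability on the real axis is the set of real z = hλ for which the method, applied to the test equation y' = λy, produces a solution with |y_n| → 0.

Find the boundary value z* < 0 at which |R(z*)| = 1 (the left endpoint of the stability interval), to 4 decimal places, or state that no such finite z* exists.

unbounded; (−∞, 0).

Test eqn y'=λy, z=hλ:
  y_{n+1} = y_n + z·[1/7·y_n + 6/7·y_{n+1}] ⇒ (1 − 6/7z)y_{n+1} = (1 + 1/7z)y_n
  Hence R(z) = (1 + 1/7z)/(1 − 6/7z).

Solve |R(x)|<1 on ℝ⁻.
x=-0.89: |R|=0.4951
x=-2: |R|=0.2632
x=-10: |R|=0.0448
x=-100: |R|=0.1532
θ=6/7≥1/2 ⇒ |1+1/7x|<|1−6/7x| ∀x<0 ⇒ unbounded interval.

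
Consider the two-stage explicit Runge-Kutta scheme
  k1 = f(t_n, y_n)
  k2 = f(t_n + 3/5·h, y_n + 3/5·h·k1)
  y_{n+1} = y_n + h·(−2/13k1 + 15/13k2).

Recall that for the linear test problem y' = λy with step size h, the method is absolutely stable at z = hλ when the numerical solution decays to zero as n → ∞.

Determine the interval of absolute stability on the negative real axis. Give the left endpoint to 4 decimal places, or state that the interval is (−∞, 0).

(-1.4444, 0).

Set f=λy, z=hλ:
  k1=λy_n ⇒ h·k1=z·y_n;  k2=λ(1+3/5z)y_n ⇒ h·k2=z(1+3/5z)y_n
  y_{n+1}/y_n = 1 − 2/13z + 15/13z(1+3/5z) = 1 + z + 9/13z²
  R(z) = 1 + z + 9/13z².

Find x<0 with |R(x)|<1.
x=-0.8: |R|=0.6431
R=1: x+9/13x²=0 ⇒ x=−13/9=-1.4444; min R=1−1/(4·9/13)=0.6389>−1
Confirm numerically:
  x=-1.304: |R|=0.87321 <1
  x=-1.139: |R|=0.75915 <1
  x=-1.102: |R|=0.73874 <1
  x=-1.965: |R|=1.70816 >1
  x=-1.716: |R|=1.32261 >1
  x=-1.537: |R|=1.09849 >1
Stable set (-1.4444, 0).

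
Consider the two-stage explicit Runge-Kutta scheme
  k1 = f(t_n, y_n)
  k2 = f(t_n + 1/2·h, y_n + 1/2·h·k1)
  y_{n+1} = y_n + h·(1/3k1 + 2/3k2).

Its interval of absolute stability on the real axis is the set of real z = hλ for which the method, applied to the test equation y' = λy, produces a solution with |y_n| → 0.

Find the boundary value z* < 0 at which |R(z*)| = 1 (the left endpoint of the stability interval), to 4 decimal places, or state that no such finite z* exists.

left endpoint -3.0000.

Test eqn y'=λy, z=hλ:
  k1=λy_n ⇒ h·k1=z·y_n;  k2=λ(1+1/2z)y_n ⇒ h·k2=z(1+1/2z)y_n
  y_{n+1}/y_n = 1 + 1/3z + 2/3z(1+1/2z) = 1 + z + 1/3z²
  so R(z) = 1 + z + 1/3z².

Need |R(x)|<1, x<0.
x=-1.19: |R|=0.2820
R=1: x+1/3x²=0 ⇒ x=−3=-3.0000; min R=1−1/(4·1/3)=0.2500>−1
Confirm numerically:
  x=-1.955: |R|=0.31901 <1
  x=-1.340: |R|=0.25853 <1
  x=-1.320: |R|=0.26080 <1
  x=-3.497: |R|=1.57934 >1
  x=-3.254: |R|=1.27551 >1
  x=-3.181: |R|=1.19192 >1
Stable set (-3.0000, 0).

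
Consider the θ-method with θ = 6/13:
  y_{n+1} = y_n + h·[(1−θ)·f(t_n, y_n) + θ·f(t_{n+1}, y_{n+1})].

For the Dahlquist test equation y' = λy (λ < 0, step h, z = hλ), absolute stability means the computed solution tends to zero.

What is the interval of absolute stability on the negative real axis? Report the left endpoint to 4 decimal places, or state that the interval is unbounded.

Test eqn y'=λy, z=hλ:
  y_{n+1} = y_n + z·[7/13·y_n + 6/13·y_{n+1}] ⇒ (1 − 6/13z)y_{n+1} = (1 + 7/13z)y_n
  Hence R(z) = (1 + 7/13z)/(1 − 6/13z).

Solve |R(x)|<1 on ℝ⁻.
x=-0.7: |R|=0.4709
R=−1: 1+7/13x = −1+6/13x ⇒ -1/13x=2 ⇒ x=2/(-1/13)=-26.0000
Confirm numerically:
  x=-22.105: |R|=0.97325 <1
  x=-18.285: |R|=0.93713 <1
  x=-11.214: |R|=0.81583 <1
  x=-26.515: |R|=1.00299 >1
  x=-26.030: |R|=1.00018 >1
Interval (-26.0000, 0).

z∈(-26.0000,0).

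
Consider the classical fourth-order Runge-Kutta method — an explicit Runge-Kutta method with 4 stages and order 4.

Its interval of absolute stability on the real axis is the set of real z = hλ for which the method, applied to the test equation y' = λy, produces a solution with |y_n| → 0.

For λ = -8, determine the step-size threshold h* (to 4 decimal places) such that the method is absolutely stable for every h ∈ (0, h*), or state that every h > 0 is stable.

(-2.7853,0); λ=-8 ⇒ h* = 0.3482.

Set f=λy, z=hλ:
  order 4, 4-stage ⇒ R(z)=1+z+z^2/2+z^3/6+z^4/24
  (e.g. R(-1.43)=0.27932, |R|=0.27932)

Boundary: |R(x)|=1, x<0.
x=-1.43: |R|=0.2793
|R(-0.76)|=0.4695 |R(-0.54)|=0.5831 |R(-0.52)|=0.5948
Bisect:
  x_lo=-3.3187 |R|=2.1506  x_hi=-0.2646 |R|=0.7675
  mid=-1.79166 |R|=0.28416 →hi
  mid=-2.55519 |R|=0.70499 →hi
  mid=-2.93695 |R|=1.25379 →lo
  mid=-2.74607 |R|=0.94246 →hi
  mid=-2.84151 |R|=1.08812 →lo
  mid=-2.79379 |R|=1.01289 →lo
  mid=-2.76993 |R|=0.97708 →hi
  ...
  [-2.78540,-2.78522] ⇒ x*=-2.7853
Interval (-2.7853, 0).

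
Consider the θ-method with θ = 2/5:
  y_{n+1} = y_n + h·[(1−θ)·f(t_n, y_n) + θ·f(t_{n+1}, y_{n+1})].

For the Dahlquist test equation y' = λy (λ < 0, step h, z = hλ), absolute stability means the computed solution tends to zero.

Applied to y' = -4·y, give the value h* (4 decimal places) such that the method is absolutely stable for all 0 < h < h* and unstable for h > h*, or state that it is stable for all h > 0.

With y'=λy (z=hλ):
  y_{n+1} = y_n + z·[3/5·y_n + 2/5·y_{n+1}] ⇒ (1 − 2/5z)y_{n+1} = (1 + 3/5z)y_n
  ⇒ R(z) = (1 + 3/5z)/(1 − 2/5z).

Need |R(x)|<1, x<0.
x=-0.95: |R|=0.3116
R=−1: 1+3/5x = −1+2/5x ⇒ -1/5x=2 ⇒ x=2/(-1/5)=-10.0000
Confirm numerically:
  x=-9.863: |R|=0.99446 <1
  x=-9.839: |R|=0.99348 <1
  x=-9.813: |R|=0.99241 <1
  x=-5.072: |R|=0.67459 <1
  x=-10.529: |R|=1.02030 >1
  x=-10.516: |R|=1.01982 >1
So |R|<1 on (-10.0000, 0).

(-10.0000,0); λ=-4 ⇒ h* = (10)/4 = 2.5000.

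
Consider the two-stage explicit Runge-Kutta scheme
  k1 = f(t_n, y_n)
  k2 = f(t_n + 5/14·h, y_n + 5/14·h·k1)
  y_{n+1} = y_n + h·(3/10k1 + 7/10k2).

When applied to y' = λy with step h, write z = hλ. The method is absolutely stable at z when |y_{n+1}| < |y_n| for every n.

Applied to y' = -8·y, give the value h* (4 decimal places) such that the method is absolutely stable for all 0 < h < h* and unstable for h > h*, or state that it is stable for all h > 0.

(-4.0000,0); λ=-8 ⇒ h* = (4)/8 = 0.5000.

Set f=λy, z=hλ:
  k1=λy_n ⇒ h·k1=z·y_n;  k2=λ(1+5/14z)y_n ⇒ h·k2=z(1+5/14z)y_n
  y_{n+1}/y_n = 1 + 3/10z + 7/10z(1+5/14z) = 1 + z + 1/4z²
  ⇒ R(z) = 1 + z + 1/4z².

Boundary: |R(x)|=1, x<0.
x=-1.53: |R|=0.0552
R=1: x+1/4x²=0 ⇒ x=−4=-4.0000; min R=1−1/(4·1/4)=0.0000>−1
Confirm numerically:
  x=-3.522: |R|=0.57912 <1
  x=-2.306: |R|=0.02341 <1
  x=-1.677: |R|=0.02608 <1
  x=-4.264: |R|=1.28142 >1
  x=-4.099: |R|=1.10145 >1
  x=-4.068: |R|=1.06916 >1
Stable set (-4.0000, 0).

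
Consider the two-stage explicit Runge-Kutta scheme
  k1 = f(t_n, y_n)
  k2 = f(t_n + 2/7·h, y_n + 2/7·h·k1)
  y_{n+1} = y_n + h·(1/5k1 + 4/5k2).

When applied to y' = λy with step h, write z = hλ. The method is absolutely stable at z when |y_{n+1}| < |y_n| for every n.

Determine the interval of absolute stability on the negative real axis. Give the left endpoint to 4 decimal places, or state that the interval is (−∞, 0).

Set f=λy, z=hλ:
  k1=λy_n ⇒ h·k1=z·y_n;  k2=λ(1+2/7z)y_n ⇒ h·k2=z(1+2/7z)y_n
  y_{n+1}/y_n = 1 + 1/5z + 4/5z(1+2/7z) = 1 + z + 8/35z²
  Hence R(z) = 1 + z + 8/35z².

Solve |R(x)|<1 on ℝ⁻.
x=-1.36: |R|=0.0628
R=1: x+8/35x²=0 ⇒ x=−35/8=-4.3750; min R=1−1/(4·8/35)=-0.0938>−1
Confirm numerically:
  x=-4.266: |R|=0.89372 <1
  x=-3.224: |R|=0.15181 <1
  x=-2.369: |R|=0.08622 <1
  x=-4.848: |R|=1.52414 >1
  x=-4.657: |R|=1.30018 >1
Stable set (-4.3750, 0).

(-4.3750, 0).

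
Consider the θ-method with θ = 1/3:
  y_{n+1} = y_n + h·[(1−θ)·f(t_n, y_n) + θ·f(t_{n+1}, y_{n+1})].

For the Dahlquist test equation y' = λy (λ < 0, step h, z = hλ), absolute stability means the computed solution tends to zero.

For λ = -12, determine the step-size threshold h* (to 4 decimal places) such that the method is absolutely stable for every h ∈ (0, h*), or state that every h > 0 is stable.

With y'=λy (z=hλ):
  y_{n+1} = y_n + z·[2/3·y_n + 1/3·y_{n+1}] ⇒ (1 − 1/3z)y_{n+1} = (1 + 2/3z)y_n
  R(z) = (1 + 2/3z)/(1 − 1/3z).

Boundary: |R(x)|=1, x<0.
x=-1.11: |R|=0.1898
R=−1: 1+2/3x = −1+1/3x ⇒ -1/3x=2 ⇒ x=2/(-1/3)=-6.0000
Confirm numerically:
  x=-5.580: |R|=0.95105 <1
  x=-5.220: |R|=0.90511 <1
  x=-4.225: |R|=0.75433 <1
  x=-4.132: |R|=0.73808 <1
  x=-6.378: |R|=1.04031 >1
  x=-6.291: |R|=1.03132 >1
  x=-6.286: |R|=1.03080 >1
So |R|<1 on (-6.0000, 0).

(-6.0000,0); λ=-12 ⇒ h* = (6)/12 = 0.5000.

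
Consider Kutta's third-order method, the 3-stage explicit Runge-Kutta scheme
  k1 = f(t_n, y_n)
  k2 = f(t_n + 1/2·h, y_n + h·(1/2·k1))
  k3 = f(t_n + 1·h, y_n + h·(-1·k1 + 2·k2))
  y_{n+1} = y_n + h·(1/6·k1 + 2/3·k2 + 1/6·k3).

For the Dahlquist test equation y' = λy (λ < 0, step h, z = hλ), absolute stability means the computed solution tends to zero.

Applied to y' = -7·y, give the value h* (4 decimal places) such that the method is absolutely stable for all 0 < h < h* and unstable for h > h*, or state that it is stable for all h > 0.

(-2.5127,0); λ=-7 ⇒ h* = 0.3590.

On y'=λy, z=hλ:
  order 3, 3-stage ⇒ R(z)=1+z+z^2/2+z^3/6
  (e.g. R(-1.6)=-0.00267, |R|=0.00267)

Solve |R(x)|<1 on ℝ⁻.
x=-1.6: |R|=0.0027
|R(-2.18)|=0.5305 |R(-2.06)|=0.3952 |R(-0.92)|=0.3734
Bisect:
  x_lo=-3.2876 |R|=2.8056  x_hi=-0.1148 |R|=0.8915
  mid=-1.70120 |R|=0.07473 →hi
  mid=-2.49439 |R|=0.97007 →hi
  mid=-2.89098 |R|=1.73913 →lo
  mid=-2.69269 |R|=1.32132 →lo
  mid=-2.59354 |R|=1.13786 →lo
  mid=-2.54396 |R|=1.05207 →lo
  mid=-2.51918 |R|=1.01060 →lo
  mid=-2.50678 |R|=0.99022 →hi
  ...
  [-2.51279,-2.51259] ⇒ x*=-2.5127
Interval (-2.5127, 0).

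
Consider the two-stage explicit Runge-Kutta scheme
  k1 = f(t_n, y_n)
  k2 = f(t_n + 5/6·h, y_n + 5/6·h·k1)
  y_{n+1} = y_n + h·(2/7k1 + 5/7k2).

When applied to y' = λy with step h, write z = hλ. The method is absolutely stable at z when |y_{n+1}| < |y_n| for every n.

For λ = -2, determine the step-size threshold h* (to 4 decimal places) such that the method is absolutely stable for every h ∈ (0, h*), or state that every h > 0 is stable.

(-1.6800,0); λ=-2 ⇒ h* = (42/25)/2 = 0.8400.

Test eqn y'=λy, z=hλ:
  k1=λy_n ⇒ h·k1=z·y_n;  k2=λ(1+5/6z)y_n ⇒ h·k2=z(1+5/6z)y_n
  y_{n+1}/y_n = 1 + 2/7z + 5/7z(1+5/6z) = 1 + z + 25/42z²
  Hence R(z) = 1 + z + 25/42z².

Boundary: |R(x)|=1, x<0.
x=-1.22: |R|=0.6660
R=1: x+25/42x²=0 ⇒ x=−42/25=-1.6800; min R=1−1/(4·25/42)=0.5800>−1
Confirm numerically:
  x=-1.512: |R|=0.84880 <1
  x=-1.479: |R|=0.82305 <1
  x=-1.302: |R|=0.70705 <1
  x=-0.752: |R|=0.58461 <1
  x=-1.930: |R|=1.28720 >1
  x=-1.869: |R|=1.21026 >1
  x=-1.849: |R|=1.18600 >1
Interval (-1.6800, 0).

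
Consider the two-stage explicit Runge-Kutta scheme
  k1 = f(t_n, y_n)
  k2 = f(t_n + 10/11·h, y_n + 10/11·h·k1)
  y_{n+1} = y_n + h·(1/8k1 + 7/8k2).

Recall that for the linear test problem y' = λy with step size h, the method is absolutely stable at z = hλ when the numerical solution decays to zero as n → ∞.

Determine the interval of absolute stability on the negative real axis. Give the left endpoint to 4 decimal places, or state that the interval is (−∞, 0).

With y'=λy (z=hλ):
  k1=λy_n ⇒ h·k1=z·y_n;  k2=λ(1+10/11z)y_n ⇒ h·k2=z(1+10/11z)y_n
  y_{n+1}/y_n = 1 + 1/8z + 7/8z(1+10/11z) = 1 + z + 35/44z²
  so R(z) = 1 + z + 35/44z².

Need |R(x)|<1, x<0.
x=-1.24: |R|=0.9831
R=1: x+35/44x²=0 ⇒ x=−44/35=-1.2571; min R=1−1/(4·35/44)=0.6857>−1
Confirm numerically:
  x=-1.080: |R|=0.84782 <1
  x=-0.957: |R|=0.77152 <1
  x=-0.904: |R|=0.74606 <1
  x=-1.716: |R|=1.62634 >1
  x=-1.457: |R|=1.23163 >1
Interval (-1.2571, 0).

(-1.2571, 0).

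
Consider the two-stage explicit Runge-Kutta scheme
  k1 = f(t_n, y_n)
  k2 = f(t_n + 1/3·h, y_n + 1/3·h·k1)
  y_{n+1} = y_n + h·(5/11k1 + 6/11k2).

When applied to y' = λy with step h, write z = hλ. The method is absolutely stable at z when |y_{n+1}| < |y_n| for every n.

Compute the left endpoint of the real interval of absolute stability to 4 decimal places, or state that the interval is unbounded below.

On y'=λy, z=hλ:
  k1=λy_n ⇒ h·k1=z·y_n;  k2=λ(1+1/3z)y_n ⇒ h·k2=z(1+1/3z)y_n
  y_{n+1}/y_n = 1 + 5/11z + 6/11z(1+1/3z) = 1 + z + 2/11z²
  ⇒ R(z) = 1 + z + 2/11z².

Find x<0 with |R(x)|<1.
x=-1.21: |R|=0.0562
R=1: x+2/11x²=0 ⇒ x=−11/2=-5.5000; min R=1−1/(4·2/11)=-0.3750>−1
Confirm numerically:
  x=-3.601: |R|=0.24333 <1
  x=-3.337: |R|=0.31235 <1
  x=-2.624: |R|=0.37211 <1
  x=-2.272: |R|=0.33346 <1
  x=-6.056: |R|=1.61221 >1
  x=-5.971: |R|=1.51133 >1
  x=-5.728: |R|=1.23745 >1
Stable set (-5.5000, 0).

z* = -5.5000.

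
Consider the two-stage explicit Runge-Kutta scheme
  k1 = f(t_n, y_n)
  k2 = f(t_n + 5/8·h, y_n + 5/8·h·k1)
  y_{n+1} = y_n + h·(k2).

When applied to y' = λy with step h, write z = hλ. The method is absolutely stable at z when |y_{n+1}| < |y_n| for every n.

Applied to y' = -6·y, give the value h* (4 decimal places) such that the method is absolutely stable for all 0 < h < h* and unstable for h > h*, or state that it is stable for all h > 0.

(-1.6000,0); λ=-6 ⇒ h* = (8/5)/6 = 0.2667.

With y'=λy (z=hλ):
  k1=λy_n ⇒ h·k1=z·y_n;  k2=λ(1+5/8z)y_n ⇒ h·k2=z(1+5/8z)y_n
  y_{n+1}/y_n = 1 + z(1+5/8z) = 1 + z + 5/8z²
  ⇒ R(z) = 1 + z + 5/8z².

Find x<0 with |R(x)|<1.
x=-1.28: |R|=0.7440
R=1: x+5/8x²=0 ⇒ x=−8/5=-1.6000; min R=1−1/(4·5/8)=0.6000>−1
Confirm numerically:
  x=-1.066: |R|=0.64422 <1
  x=-1.043: |R|=0.63691 <1
  x=-0.878: |R|=0.60380 <1
  x=-2.081: |R|=1.62560 >1
  x=-2.013: |R|=1.51961 >1
  x=-1.840: |R|=1.27600 >1
So |R|<1 on (-1.6000, 0).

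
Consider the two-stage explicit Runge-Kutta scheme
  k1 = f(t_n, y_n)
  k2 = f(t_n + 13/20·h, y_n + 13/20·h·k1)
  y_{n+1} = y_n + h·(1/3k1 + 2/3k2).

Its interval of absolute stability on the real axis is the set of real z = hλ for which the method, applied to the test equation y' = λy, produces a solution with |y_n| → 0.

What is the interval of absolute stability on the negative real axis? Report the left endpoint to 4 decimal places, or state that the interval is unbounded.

With y'=λy (z=hλ):
  k1=λy_n ⇒ h·k1=z·y_n;  k2=λ(1+13/20z)y_n ⇒ h·k2=z(1+13/20z)y_n
  y_{n+1}/y_n = 1 + 1/3z + 2/3z(1+13/20z) = 1 + z + 13/30z²
  R(z) = 1 + z + 13/30z².

Boundary: |R(x)|=1, x<0.
x=-0.86: |R|=0.4605
R=1: x+13/30x²=0 ⇒ x=−30/13=-2.3077; min R=1−1/(4·13/30)=0.4231>−1
Confirm numerically:
  x=-1.995: |R|=0.72968 <1
  x=-1.664: |R|=0.53585 <1
  x=-1.578: |R|=0.50104 <1
  x=-2.361: |R|=1.05454 >1
  x=-2.349: |R|=1.04205 >1
Interval (-2.3077, 0).

z∈(-2.3077,0).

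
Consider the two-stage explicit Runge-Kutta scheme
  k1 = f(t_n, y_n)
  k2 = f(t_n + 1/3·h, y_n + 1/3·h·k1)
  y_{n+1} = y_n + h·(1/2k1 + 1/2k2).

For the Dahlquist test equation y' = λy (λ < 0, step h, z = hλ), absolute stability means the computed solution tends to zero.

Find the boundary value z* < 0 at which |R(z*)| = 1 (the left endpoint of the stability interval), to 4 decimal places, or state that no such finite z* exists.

left endpoint -6.0000.

With y'=λy (z=hλ):
  k1=λy_n ⇒ h·k1=z·y_n;  k2=λ(1+1/3z)y_n ⇒ h·k2=z(1+1/3z)y_n
  y_{n+1}/y_n = 1 + 1/2z + 1/2z(1+1/3z) = 1 + z + 1/6z²
  Hence R(z) = 1 + z + 1/6z².

Find x<0 with |R(x)|<1.
x=-1.18: |R|=0.0521
R=1: x+1/6x²=0 ⇒ x=−6=-6.0000; min R=1−1/(4·1/6)=-0.5000>−1
Confirm numerically:
  x=-4.157: |R|=0.27689 <1
  x=-3.879: |R|=0.37123 <1
  x=-3.766: |R|=0.40221 <1
  x=-3.022: |R|=0.49992 <1
  x=-6.599: |R|=1.65880 >1
  x=-6.469: |R|=1.50566 >1
  x=-6.258: |R|=1.26909 >1
Interval (-6.0000, 0).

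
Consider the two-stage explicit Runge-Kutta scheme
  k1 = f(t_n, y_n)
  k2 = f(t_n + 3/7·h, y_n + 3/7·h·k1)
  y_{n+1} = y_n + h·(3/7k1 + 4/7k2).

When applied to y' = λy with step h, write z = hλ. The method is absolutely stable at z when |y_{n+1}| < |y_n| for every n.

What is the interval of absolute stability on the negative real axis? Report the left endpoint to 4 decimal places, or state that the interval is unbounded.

z∈(-4.0833,0).

On y'=λy, z=hλ:
  k1=λy_n ⇒ h·k1=z·y_n;  k2=λ(1+3/7z)y_n ⇒ h·k2=z(1+3/7z)y_n
  y_{n+1}/y_n = 1 + 3/7z + 4/7z(1+3/7z) = 1 + z + 12/49z²
  Hence R(z) = 1 + z + 12/49z².

Boundary: |R(x)|=1, x<0.
x=-0.79: |R|=0.3628
R=1: x+12/49x²=0 ⇒ x=−49/12=-4.0833; min R=1−1/(4·12/49)=-0.0208>−1
Confirm numerically:
  x=-3.010: |R|=0.20880 <1
  x=-2.916: |R|=0.16638 <1
  x=-2.284: |R|=0.00645 <1
  x=-4.676: |R|=1.67869 >1
  x=-4.370: |R|=1.30679 >1
  x=-4.361: |R|=1.29655 >1
Stable set (-4.0833, 0).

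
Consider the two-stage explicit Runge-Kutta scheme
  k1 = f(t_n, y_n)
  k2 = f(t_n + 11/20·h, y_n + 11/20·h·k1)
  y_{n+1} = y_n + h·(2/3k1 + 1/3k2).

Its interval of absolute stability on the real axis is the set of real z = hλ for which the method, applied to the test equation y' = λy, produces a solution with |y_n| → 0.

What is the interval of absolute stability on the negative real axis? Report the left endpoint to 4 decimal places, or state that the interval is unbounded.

Test eqn y'=λy, z=hλ:
  k1=λy_n ⇒ h·k1=z·y_n;  k2=λ(1+11/20z)y_n ⇒ h·k2=z(1+11/20z)y_n
  y_{n+1}/y_n = 1 + 2/3z + 1/3z(1+11/20z) = 1 + z + 11/60z²
  R(z) = 1 + z + 11/60z².

Solve |R(x)|<1 on ℝ⁻.
x=-1.05: |R|=0.1521
R=1: x+11/60x²=0 ⇒ x=−60/11=-5.4545; min R=1−1/(4·11/60)=-0.3636>−1
Confirm numerically:
  x=-3.881: |R|=0.11960 <1
  x=-3.773: |R|=0.16315 <1
  x=-2.335: |R|=0.33543 <1
  x=-5.938: |R|=1.52630 >1
  x=-5.729: |R|=1.28826 >1
So |R|<1 on (-5.4545, 0).

z∈(-5.4545,0).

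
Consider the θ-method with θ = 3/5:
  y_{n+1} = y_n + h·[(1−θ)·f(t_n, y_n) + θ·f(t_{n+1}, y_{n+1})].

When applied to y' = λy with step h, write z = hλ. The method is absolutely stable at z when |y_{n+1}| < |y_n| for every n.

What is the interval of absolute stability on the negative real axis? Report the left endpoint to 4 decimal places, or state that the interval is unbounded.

(−∞, 0) — no finite endpoint.

On y'=λy, z=hλ:
  y_{n+1} = y_n + z·[2/5·y_n + 3/5·y_{n+1}] ⇒ (1 − 3/5z)y_{n+1} = (1 + 2/5z)y_n
  Hence R(z) = (1 + 2/5z)/(1 − 3/5z).

Find x<0 with |R(x)|<1.
x=-1.38: |R|=0.2451
x=-2: |R|=0.0909
x=-10: |R|=0.4286
x=-100: |R|=0.6393
θ=3/5≥1/2 ⇒ |1+2/5x|<|1−3/5x| ∀x<0 ⇒ stable on all of ℝ⁻.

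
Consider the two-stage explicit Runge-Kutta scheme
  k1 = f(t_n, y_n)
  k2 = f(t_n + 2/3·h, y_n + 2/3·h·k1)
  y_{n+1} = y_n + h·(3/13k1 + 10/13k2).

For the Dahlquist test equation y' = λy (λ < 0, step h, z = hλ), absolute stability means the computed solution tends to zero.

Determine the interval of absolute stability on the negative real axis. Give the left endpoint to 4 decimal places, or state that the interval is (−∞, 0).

z∈(-1.9500,0).

With y'=λy (z=hλ):
  k1=λy_n ⇒ h·k1=z·y_n;  k2=λ(1+2/3z)y_n ⇒ h·k2=z(1+2/3z)y_n
  y_{n+1}/y_n = 1 + 3/13z + 10/13z(1+2/3z) = 1 + z + 20/39z²
  Hence R(z) = 1 + z + 20/39z².

Solve |R(x)|<1 on ℝ⁻.
x=-1.59: |R|=0.7065
R=1: x+20/39x²=0 ⇒ x=−39/20=-1.9500; min R=1−1/(4·20/39)=0.5125>−1
Confirm numerically:
  x=-1.462: |R|=0.63413 <1
  x=-1.191: |R|=0.53643 <1
  x=-1.125: |R|=0.52404 <1
  x=-2.438: |R|=1.61013 >1
  x=-2.233: |R|=1.32407 >1
Interval (-1.9500, 0).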